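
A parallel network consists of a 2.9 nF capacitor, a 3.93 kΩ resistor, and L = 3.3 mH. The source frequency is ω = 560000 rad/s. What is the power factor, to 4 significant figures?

0.2287

X_L = ωL = 1848 Ω
X_C = 1/(ωC) = 615.8 Ω
Parallel: admittances add. Y = 1/R + 1/(jωL) + jωC
Y = (0.0002545 + j0.001083) S
|Y| = 0.001112 S → |Z| = 1/|Y| = 899.0 Ω, ∠Z = −∠Y = -76.78°
cos φ = cos(-76.78°) = 0.2287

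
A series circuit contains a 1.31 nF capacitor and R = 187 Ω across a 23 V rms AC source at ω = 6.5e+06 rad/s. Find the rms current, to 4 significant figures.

X_C = 1/(ωC) = 117.4 Ω
Z = 187.0 − j117.4 Ω
|Z| = √(187.0² + 117.4²) = 220.8 Ω
I = V/|Z| = 23/220.8 = 104.2 mA

104.2 mA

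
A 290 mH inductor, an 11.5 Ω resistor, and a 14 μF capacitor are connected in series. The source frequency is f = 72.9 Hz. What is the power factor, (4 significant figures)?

ω = 2πf = 458.0 rad/s
X_L = ωL = 132.8 Ω
X_C = 1/(ωC) = 155.9 Ω
Net reactance X = X_L − X_C = -23.11 Ω
Z = 11.50 − j23.11 Ω
|Z| = √(11.50² + 23.11²) = 25.81 Ω
∠Z = arctan(-23.11/11.50) = -63.54°
cos φ = cos(-63.54°) = 0.4455

0.4455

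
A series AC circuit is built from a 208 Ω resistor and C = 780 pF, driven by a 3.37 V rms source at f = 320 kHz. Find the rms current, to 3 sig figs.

5.02 mA

ω = 2πf = 2.011e+06 rad/s
X_C = 1/(ωC) = 638 Ω
Z = 208 − j638 Ω
|Z| = √(208² + 638²) = 671 Ω
I = V/|Z| = 3.37/671 = 5.02 mA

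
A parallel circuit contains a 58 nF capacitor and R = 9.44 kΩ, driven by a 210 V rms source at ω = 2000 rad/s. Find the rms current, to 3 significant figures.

X_C = 1/(ωC) = 8620 Ω
Parallel: admittances add. Y = 1/R + jωC
Y = (0.000106 + j0.000116) S
|Y| = 0.000157 S → |Z| = 1/|Y| = 6370 Ω, ∠Z = −∠Y = -47.6°
I = V/|Z| = 210/6370 = 33.0 mA

33.0 mA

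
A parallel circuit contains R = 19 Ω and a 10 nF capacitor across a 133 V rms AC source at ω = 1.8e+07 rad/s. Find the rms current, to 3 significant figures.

X_C = 1/(ωC) = 5.56 Ω
Parallel: admittances add. Y = 1/R + jωC
Y = (0.0526 + j0.180) S
|Y| = 0.188 S → |Z| = 1/|Y| = 5.33 Ω, ∠Z = −∠Y = -73.7°
I = V/|Z| = 133/5.33 = 24.9 A

24.9 A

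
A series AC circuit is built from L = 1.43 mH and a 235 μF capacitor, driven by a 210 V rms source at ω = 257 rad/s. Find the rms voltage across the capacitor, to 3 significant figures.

X_L = ωL = 0.368 Ω
X_C = 1/(ωC) = 16.6 Ω
Net reactance X = X_L − X_C = -16.2 Ω
Z = − j16.2 Ω
|Z| = √(0² + 16.2²) = 16.2 Ω
I = V/|Z| = 13.0 A
V_C = I·|Z_C| = 13.0 × 16.6 = 215 V

215 V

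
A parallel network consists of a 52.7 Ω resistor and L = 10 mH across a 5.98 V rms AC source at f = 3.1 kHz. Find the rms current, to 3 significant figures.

ω = 2πf = 19480 rad/s
X_L = ωL = 195 Ω
Parallel: admittances add. Y = 1/R + 1/(jωL)
Y = (0.0190 − j0.00513) S
|Y| = 0.0197 S → |Z| = 1/|Y| = 50.9 Ω, ∠Z = −∠Y = 15.1°
I = V/|Z| = 5.98/50.9 = 118 mA

118 mA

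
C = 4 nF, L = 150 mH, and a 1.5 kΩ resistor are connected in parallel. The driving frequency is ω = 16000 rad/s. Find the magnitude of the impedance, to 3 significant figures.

1330 Ω

X_L = ωL = 2400 Ω
X_C = 1/(ωC) = 15600 Ω
Parallel: admittances add. Y = 1/R + 1/(jωL) + jωC
Y = (0.000667 − j0.000353) S
|Y| = 0.000754 S → |Z| = 1/|Y| = 1330 Ω, ∠Z = −∠Y = 27.9°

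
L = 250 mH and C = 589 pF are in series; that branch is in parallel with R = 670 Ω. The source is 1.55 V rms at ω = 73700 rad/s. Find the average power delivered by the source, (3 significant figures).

3.59 mW

X_L = ωL = 18400 Ω
X_C = 1/(ωC) = 23000 Ω
Branch 1: Z₁ = R = 670 Ω
Branch 2 (series LC): Z₂ = j(X_L − X_C) = −j4610 Ω
Parallel: Z = Z₁Z₂/(Z₁+Z₂), |Z| = 663 Ω, ∠Z = -8.27°
I = V/|Z| = 2.34 mA
P = VI cos φ = 1.55 × 0.00234 × cos(-8.27°) = 3.59 mW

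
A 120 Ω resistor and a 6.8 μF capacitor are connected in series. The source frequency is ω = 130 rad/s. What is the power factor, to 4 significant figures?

X_C = 1/(ωC) = 1131 Ω
Z = 120.0 − j1131 Ω
|Z| = √(120.0² + 1131²) = 1138 Ω
∠Z = arctan(-1131/120.0) = -83.94°
cos φ = cos(-83.94°) = 0.1055

0.1055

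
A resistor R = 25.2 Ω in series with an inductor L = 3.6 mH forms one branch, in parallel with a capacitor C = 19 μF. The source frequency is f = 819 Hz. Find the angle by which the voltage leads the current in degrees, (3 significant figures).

-71.9°

ω = 2πf = 5146 rad/s
X_L = ωL = 18.5 Ω
X_C = 1/(ωC) = 10.2 Ω
Branch 1 (R+jX_L): Z₁ = 25.2 + j18.5 Ω, |Z₁| = 31.3 Ω
Branch 2 (−jX_C): Z₂ = −j10.2 Ω
Parallel: Z = Z₁Z₂/(Z₁+Z₂), |Z| = 12.1 Ω, ∠Z = -71.9°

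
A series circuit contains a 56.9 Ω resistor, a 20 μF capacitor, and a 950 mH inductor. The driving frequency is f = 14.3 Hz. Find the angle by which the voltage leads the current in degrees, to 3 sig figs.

ω = 2πf = 89.85 rad/s
X_L = ωL = 85.4 Ω
X_C = 1/(ωC) = 556 Ω
Net reactance X = X_L − X_C = -471 Ω
Z = 56.9 − j471 Ω
|Z| = √(56.9² + 471²) = 475 Ω
∠Z = arctan(-471/56.9) = -83.1°

-83.1°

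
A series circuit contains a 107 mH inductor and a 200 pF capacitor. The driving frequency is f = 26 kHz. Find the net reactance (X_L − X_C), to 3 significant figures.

ω = 2πf = 163400 rad/s
X_L = ωL = 17500 Ω
X_C = 1/(ωC) = 30600 Ω
X = 17500 − 30600 = -13100 Ω

-13100 Ω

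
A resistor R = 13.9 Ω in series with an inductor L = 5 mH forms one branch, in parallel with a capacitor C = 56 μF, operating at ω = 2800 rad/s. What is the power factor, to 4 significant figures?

0.2834

X_L = ωL = 14.00 Ω
X_C = 1/(ωC) = 6.378 Ω
Branch 1 (R+jX_L): Z₁ = 13.90 + j14.00 Ω, |Z₁| = 19.73 Ω
Branch 2 (−jX_C): Z₂ = −j6.378 Ω
Parallel: Z = Z₁Z₂/(Z₁+Z₂), |Z| = 7.937 Ω, ∠Z = -73.53°
cos φ = cos(-73.53°) = 0.2834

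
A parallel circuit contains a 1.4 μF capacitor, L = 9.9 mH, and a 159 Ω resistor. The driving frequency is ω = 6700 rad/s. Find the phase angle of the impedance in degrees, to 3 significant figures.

42.2°

X_L = ωL = 66.3 Ω
X_C = 1/(ωC) = 107 Ω
Parallel: admittances add. Y = 1/R + 1/(jωL) + jωC
Y = (0.00629 − j0.00570) S
|Y| = 0.00849 S → |Z| = 1/|Y| = 118 Ω, ∠Z = −∠Y = 42.2°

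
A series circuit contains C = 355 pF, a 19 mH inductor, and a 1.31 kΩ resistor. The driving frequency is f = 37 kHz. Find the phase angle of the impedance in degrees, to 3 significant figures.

ω = 2πf = 232500 rad/s
X_L = ωL = 4420 Ω
X_C = 1/(ωC) = 12100 Ω
Net reactance X = X_L − X_C = -7700 Ω
Z = 1310 − j7700 Ω
|Z| = √(1310² + 7700²) = 7810 Ω
∠Z = arctan(-7700/1310) = -80.3°

-80.3°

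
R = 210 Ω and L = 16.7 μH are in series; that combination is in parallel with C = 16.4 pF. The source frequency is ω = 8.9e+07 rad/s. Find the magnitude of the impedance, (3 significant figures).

X_L = ωL = 1490 Ω
X_C = 1/(ωC) = 685 Ω
Branch 1 (R+jX_L): Z₁ = 210 + j1490 Ω, |Z₁| = 1500 Ω
Branch 2 (−jX_C): Z₂ = −j685 Ω
Parallel: Z = Z₁Z₂/(Z₁+Z₂), |Z| = 1240 Ω, ∠Z = -83.4°

1240 Ω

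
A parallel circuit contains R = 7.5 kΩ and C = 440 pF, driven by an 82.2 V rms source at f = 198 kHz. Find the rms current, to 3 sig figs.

ω = 2πf = 1.244e+06 rad/s
X_C = 1/(ωC) = 1830 Ω
Parallel: admittances add. Y = 1/R + jωC
Y = (0.000133 + j0.000547) S
|Y| = 0.000563 S → |Z| = 1/|Y| = 1770 Ω, ∠Z = −∠Y = -76.3°
I = V/|Z| = 82.2/1770 = 46.3 mA

46.3 mA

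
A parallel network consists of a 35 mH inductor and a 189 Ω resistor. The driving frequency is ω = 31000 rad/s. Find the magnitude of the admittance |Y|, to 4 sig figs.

5.371 mS

X_L = ωL = 1085 Ω
Parallel: admittances add. Y = 1/R + 1/(jωL)
Y = (0.005291 − j0.0009217) S
|Y| = 0.005371 S → |Z| = 1/|Y| = 186.2 Ω, ∠Z = −∠Y = 9.881°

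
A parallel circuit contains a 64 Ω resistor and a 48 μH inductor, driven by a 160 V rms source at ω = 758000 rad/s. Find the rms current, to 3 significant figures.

X_L = ωL = 36.4 Ω
Parallel: admittances add. Y = 1/R + 1/(jωL)
Y = (0.0156 − j0.0275) S
|Y| = 0.0316 S → |Z| = 1/|Y| = 31.6 Ω, ∠Z = −∠Y = 60.4°
I = V/|Z| = 160/31.6 = 5.06 A

5.06 A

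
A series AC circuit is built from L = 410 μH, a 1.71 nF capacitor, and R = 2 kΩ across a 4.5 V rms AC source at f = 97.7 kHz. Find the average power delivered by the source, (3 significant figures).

9.02 mW

ω = 2πf = 613900 rad/s
X_L = ωL = 252 Ω
X_C = 1/(ωC) = 953 Ω
Net reactance X = X_L − X_C = -701 Ω
Z = 2000 − j701 Ω
|Z| = √(2000² + 701²) = 2120 Ω
∠Z = arctan(-701/2000) = -19.3°
I = V/|Z| = 2.12 mA
P = VI cos φ = 4.5 × 0.00212 × cos(-19.3°) = 9.02 mW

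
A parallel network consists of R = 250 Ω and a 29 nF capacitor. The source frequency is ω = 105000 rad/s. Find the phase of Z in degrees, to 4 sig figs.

X_C = 1/(ωC) = 328.4 Ω
Parallel: admittances add. Y = 1/R + jωC
Y = (0.004000 + j0.003045) S
|Y| = 0.005027 S → |Z| = 1/|Y| = 198.9 Ω, ∠Z = −∠Y = -37.28°

-37.28°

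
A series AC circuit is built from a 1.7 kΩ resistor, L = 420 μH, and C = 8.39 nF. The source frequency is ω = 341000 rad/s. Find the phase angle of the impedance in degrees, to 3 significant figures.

-6.92°

X_L = ωL = 143 Ω
X_C = 1/(ωC) = 350 Ω
Net reactance X = X_L − X_C = -206 Ω
Z = 1700 − j206 Ω
|Z| = √(1700² + 206²) = 1710 Ω
∠Z = arctan(-206/1700) = -6.92°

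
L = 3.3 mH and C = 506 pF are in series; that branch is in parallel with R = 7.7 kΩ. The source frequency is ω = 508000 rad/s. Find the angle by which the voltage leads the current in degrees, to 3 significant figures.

-74.0°

X_L = ωL = 1680 Ω
X_C = 1/(ωC) = 3890 Ω
Branch 1: Z₁ = R = 7700 Ω
Branch 2 (series LC): Z₂ = j(X_L − X_C) = −j2210 Ω
Parallel: Z = Z₁Z₂/(Z₁+Z₂), |Z| = 2130 Ω, ∠Z = -74.0°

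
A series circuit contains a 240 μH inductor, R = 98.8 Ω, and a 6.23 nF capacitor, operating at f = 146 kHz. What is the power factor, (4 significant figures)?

0.9094

ω = 2πf = 917300 rad/s
X_L = ωL = 220.2 Ω
X_C = 1/(ωC) = 175.0 Ω
Net reactance X = X_L − X_C = 45.19 Ω
Z = 98.80 + j45.19 Ω
|Z| = √(98.80² + 45.19²) = 108.6 Ω
∠Z = arctan(45.19/98.80) = 24.58°
cos φ = cos(24.58°) = 0.9094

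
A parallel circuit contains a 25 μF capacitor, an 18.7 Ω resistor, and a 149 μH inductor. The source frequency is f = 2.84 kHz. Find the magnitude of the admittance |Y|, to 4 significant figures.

ω = 2πf = 17840 rad/s
X_L = ωL = 2.659 Ω
X_C = 1/(ωC) = 2.242 Ω
Parallel: admittances add. Y = 1/R + 1/(jωL) + jωC
Y = (0.05348 + j0.07000) S
|Y| = 0.08809 S → |Z| = 1/|Y| = 11.35 Ω, ∠Z = −∠Y = -52.62°

88.09 mS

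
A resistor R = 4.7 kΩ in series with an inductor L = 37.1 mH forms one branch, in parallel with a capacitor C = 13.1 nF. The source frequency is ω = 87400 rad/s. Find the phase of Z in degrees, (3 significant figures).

X_L = ωL = 3240 Ω
X_C = 1/(ωC) = 873 Ω
Branch 1 (R+jX_L): Z₁ = 4700 + j3240 Ω, |Z₁| = 5710 Ω
Branch 2 (−jX_C): Z₂ = −j873 Ω
Parallel: Z = Z₁Z₂/(Z₁+Z₂), |Z| = 948 Ω, ∠Z = -82.1°

-82.1°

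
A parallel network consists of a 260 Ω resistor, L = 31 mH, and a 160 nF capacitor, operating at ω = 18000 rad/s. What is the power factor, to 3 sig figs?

0.962

X_L = ωL = 558 Ω
X_C = 1/(ωC) = 347 Ω
Parallel: admittances add. Y = 1/R + 1/(jωL) + jωC
Y = (0.00385 + j0.00109) S
|Y| = 0.00400 S → |Z| = 1/|Y| = 250 Ω, ∠Z = −∠Y = -15.8°
cos φ = cos(-15.8°) = 0.962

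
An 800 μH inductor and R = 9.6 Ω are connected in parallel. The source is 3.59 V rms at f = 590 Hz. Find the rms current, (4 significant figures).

ω = 2πf = 3707 rad/s
X_L = ωL = 2.966 Ω
Parallel: admittances add. Y = 1/R + 1/(jωL)
Y = (0.1042 − j0.3372) S
|Y| = 0.3529 S → |Z| = 1/|Y| = 2.834 Ω, ∠Z = −∠Y = 72.83°
I = V/|Z| = 3.59/2.834 = 1.267 A

1.267 A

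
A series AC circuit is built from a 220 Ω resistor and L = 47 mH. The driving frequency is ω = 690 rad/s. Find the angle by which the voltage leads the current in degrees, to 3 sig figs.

X_L = ωL = 32.4 Ω
Z = 220 + j32.4 Ω
|Z| = √(220² + 32.4²) = 222 Ω
∠Z = arctan(32.4/220) = 8.39°

8.39°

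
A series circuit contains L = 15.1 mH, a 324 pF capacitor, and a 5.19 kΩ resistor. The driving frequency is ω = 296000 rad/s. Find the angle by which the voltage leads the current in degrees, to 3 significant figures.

X_L = ωL = 4470 Ω
X_C = 1/(ωC) = 10400 Ω
Net reactance X = X_L − X_C = -5960 Ω
Z = 5190 − j5960 Ω
|Z| = √(5190² + 5960²) = 7900 Ω
∠Z = arctan(-5960/5190) = -48.9°

-48.9°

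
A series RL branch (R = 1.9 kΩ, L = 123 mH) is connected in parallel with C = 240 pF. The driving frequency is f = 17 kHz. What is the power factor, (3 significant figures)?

0.215

ω = 2πf = 106800 rad/s
X_L = ωL = 13100 Ω
X_C = 1/(ωC) = 39000 Ω
Branch 1 (R+jX_L): Z₁ = 1900 + j13100 Ω, |Z₁| = 13300 Ω
Branch 2 (−jX_C): Z₂ = −j39000 Ω
Parallel: Z = Z₁Z₂/(Z₁+Z₂), |Z| = 20000 Ω, ∠Z = 77.6°
cos φ = cos(77.6°) = 0.215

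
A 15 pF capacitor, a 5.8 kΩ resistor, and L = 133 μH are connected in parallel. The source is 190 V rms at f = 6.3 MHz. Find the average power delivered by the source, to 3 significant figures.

ω = 2πf = 3.958e+07 rad/s
X_L = ωL = 5260 Ω
X_C = 1/(ωC) = 1680 Ω
Parallel: admittances add. Y = 1/R + 1/(jωL) + jωC
Y = (0.000172 + j0.000404) S
|Y| = 0.000439 S → |Z| = 1/|Y| = 2280 Ω, ∠Z = −∠Y = -66.9°
I = V/|Z| = 83.4 mA
P = VI cos φ = 190 × 0.0834 × cos(-66.9°) = 6.22 W

6.22 W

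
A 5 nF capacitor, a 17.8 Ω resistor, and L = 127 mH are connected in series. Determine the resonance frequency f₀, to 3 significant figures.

ω₀ = 1/√(LC) = 1/√(0.127 × 5e-09) = 39680 rad/s
f₀ = ω₀/(2π) = 6.32 kHz

6.32 kHz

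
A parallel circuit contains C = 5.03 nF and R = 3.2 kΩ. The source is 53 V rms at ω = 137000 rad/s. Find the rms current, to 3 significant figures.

X_C = 1/(ωC) = 1450 Ω
Parallel: admittances add. Y = 1/R + jωC
Y = (0.000313 + j0.000689) S
|Y| = 0.000757 S → |Z| = 1/|Y| = 1320 Ω, ∠Z = −∠Y = -65.6°
I = V/|Z| = 53/1320 = 40.1 mA

40.1 mA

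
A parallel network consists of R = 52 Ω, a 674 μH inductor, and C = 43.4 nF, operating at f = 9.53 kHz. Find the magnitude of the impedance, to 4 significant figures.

ω = 2πf = 59880 rad/s
X_L = ωL = 40.36 Ω
X_C = 1/(ωC) = 384.8 Ω
Parallel: admittances add. Y = 1/R + 1/(jωL) + jωC
Y = (0.01923 − j0.02218) S
|Y| = 0.02936 S → |Z| = 1/|Y| = 34.07 Ω, ∠Z = −∠Y = 49.07°

34.07 Ω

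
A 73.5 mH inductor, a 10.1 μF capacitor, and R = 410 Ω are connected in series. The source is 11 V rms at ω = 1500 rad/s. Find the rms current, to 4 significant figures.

26.67 mA

X_L = ωL = 110.2 Ω
X_C = 1/(ωC) = 66.01 Ω
Net reactance X = X_L − X_C = 44.24 Ω
Z = 410.0 + j44.24 Ω
|Z| = √(410.0² + 44.24²) = 412.4 Ω
I = V/|Z| = 11/412.4 = 26.67 mA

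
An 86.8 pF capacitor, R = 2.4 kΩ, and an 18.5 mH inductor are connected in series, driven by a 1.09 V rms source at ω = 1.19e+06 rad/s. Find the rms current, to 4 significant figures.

86.75 μA

X_L = ωL = 22020 Ω
X_C = 1/(ωC) = 9681 Ω
Net reactance X = X_L − X_C = 12330 Ω
Z = 2400 + j12330 Ω
|Z| = √(2400² + 12330²) = 12570 Ω
I = V/|Z| = 1.09/12570 = 86.75 μA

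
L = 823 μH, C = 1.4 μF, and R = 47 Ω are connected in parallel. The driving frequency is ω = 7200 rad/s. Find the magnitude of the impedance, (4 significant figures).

X_L = ωL = 5.926 Ω
X_C = 1/(ωC) = 99.21 Ω
Parallel: admittances add. Y = 1/R + 1/(jωL) + jωC
Y = (0.02128 − j0.1587) S
|Y| = 0.1601 S → |Z| = 1/|Y| = 6.246 Ω, ∠Z = −∠Y = 82.36°

6.246 Ω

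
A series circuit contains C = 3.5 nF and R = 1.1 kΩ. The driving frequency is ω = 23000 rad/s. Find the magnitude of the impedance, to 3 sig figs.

12500 Ω

X_C = 1/(ωC) = 12400 Ω
Z = 1100 − j12400 Ω
|Z| = √(1100² + 12400²) = 12500 Ω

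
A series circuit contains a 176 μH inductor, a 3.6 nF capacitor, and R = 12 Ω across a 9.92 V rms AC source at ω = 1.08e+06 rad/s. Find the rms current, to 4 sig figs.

X_L = ωL = 190.1 Ω
X_C = 1/(ωC) = 257.2 Ω
Net reactance X = X_L − X_C = -67.12 Ω
Z = 12.00 − j67.12 Ω
|Z| = √(12.00² + 67.12²) = 68.19 Ω
I = V/|Z| = 9.92/68.19 = 145.5 mA

145.5 mA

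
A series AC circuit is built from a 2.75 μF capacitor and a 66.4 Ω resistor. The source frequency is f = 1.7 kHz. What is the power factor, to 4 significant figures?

0.8899

ω = 2πf = 10680 rad/s
X_C = 1/(ωC) = 34.04 Ω
Z = 66.40 − j34.04 Ω
|Z| = √(66.40² + 34.04²) = 74.62 Ω
∠Z = arctan(-34.04/66.40) = -27.14°
cos φ = cos(-27.14°) = 0.8899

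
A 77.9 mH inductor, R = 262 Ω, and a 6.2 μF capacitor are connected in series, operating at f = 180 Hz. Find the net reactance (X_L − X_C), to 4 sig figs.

ω = 2πf = 1131 rad/s
X_L = ωL = 88.10 Ω
X_C = 1/(ωC) = 142.6 Ω
X = 88.10 − 142.6 = -54.51 Ω

-54.51 Ω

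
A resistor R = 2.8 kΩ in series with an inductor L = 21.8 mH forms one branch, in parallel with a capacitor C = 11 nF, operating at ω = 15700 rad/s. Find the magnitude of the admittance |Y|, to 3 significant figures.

375 μS

X_L = ωL = 342 Ω
X_C = 1/(ωC) = 5790 Ω
Branch 1 (R+jX_L): Z₁ = 2800 + j342 Ω, |Z₁| = 2820 Ω
Branch 2 (−jX_C): Z₂ = −j5790 Ω
Parallel: Z = Z₁Z₂/(Z₁+Z₂), |Z| = 2670 Ω, ∠Z = -20.2°
|Y| = 1/|Z| = 375 μS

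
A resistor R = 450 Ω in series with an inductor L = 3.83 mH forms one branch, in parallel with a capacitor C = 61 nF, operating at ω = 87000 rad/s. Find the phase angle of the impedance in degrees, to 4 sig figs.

X_L = ωL = 333.2 Ω
X_C = 1/(ωC) = 188.4 Ω
Branch 1 (R+jX_L): Z₁ = 450.0 + j333.2 Ω, |Z₁| = 559.9 Ω
Branch 2 (−jX_C): Z₂ = −j188.4 Ω
Parallel: Z = Z₁Z₂/(Z₁+Z₂), |Z| = 223.2 Ω, ∠Z = -71.32°

-71.32°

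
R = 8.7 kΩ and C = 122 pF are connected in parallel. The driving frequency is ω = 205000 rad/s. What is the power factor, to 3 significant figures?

X_C = 1/(ωC) = 40000 Ω
Parallel: admittances add. Y = 1/R + jωC
Y = (0.000115 + j2.5e-05) S
|Y| = 0.000118 S → |Z| = 1/|Y| = 8500 Ω, ∠Z = −∠Y = -12.3°
cos φ = cos(-12.3°) = 0.977

0.977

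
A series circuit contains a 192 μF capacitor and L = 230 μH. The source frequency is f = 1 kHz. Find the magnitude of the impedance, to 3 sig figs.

0.616 Ω

ω = 2πf = 6283 rad/s
X_L = ωL = 1.45 Ω
X_C = 1/(ωC) = 0.829 Ω
Net reactance X = X_L − X_C = 0.616 Ω
Z = j0.616 Ω
|Z| = √(0² + 0.616²) = 0.616 Ω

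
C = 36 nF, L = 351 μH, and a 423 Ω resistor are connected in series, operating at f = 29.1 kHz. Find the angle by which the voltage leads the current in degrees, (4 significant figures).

ω = 2πf = 182800 rad/s
X_L = ωL = 64.18 Ω
X_C = 1/(ωC) = 151.9 Ω
Net reactance X = X_L − X_C = -87.75 Ω
Z = 423.0 − j87.75 Ω
|Z| = √(423.0² + 87.75²) = 432.0 Ω
∠Z = arctan(-87.75/423.0) = -11.72°

-11.72°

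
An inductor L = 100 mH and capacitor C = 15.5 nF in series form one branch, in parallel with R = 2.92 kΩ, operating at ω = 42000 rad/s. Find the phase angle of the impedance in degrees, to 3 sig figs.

X_L = ωL = 4200 Ω
X_C = 1/(ωC) = 1540 Ω
Branch 1: Z₁ = R = 2920 Ω
Branch 2 (series LC): Z₂ = j(X_L − X_C) = j2660 Ω
Parallel: Z = Z₁Z₂/(Z₁+Z₂), |Z| = 1970 Ω, ∠Z = 47.6°

47.6°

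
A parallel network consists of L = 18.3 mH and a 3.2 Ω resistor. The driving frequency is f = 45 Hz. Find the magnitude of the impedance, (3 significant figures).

ω = 2πf = 282.7 rad/s
X_L = ωL = 5.17 Ω
Parallel: admittances add. Y = 1/R + 1/(jωL)
Y = (0.312 − j0.193) S
|Y| = 0.367 S → |Z| = 1/|Y| = 2.72 Ω, ∠Z = −∠Y = 31.7°

2.72 Ω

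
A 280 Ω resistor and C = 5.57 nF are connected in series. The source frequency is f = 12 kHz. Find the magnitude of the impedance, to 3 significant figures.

2400 Ω

ω = 2πf = 75400 rad/s
X_C = 1/(ωC) = 2380 Ω
Z = 280 − j2380 Ω
|Z| = √(280² + 2380²) = 2400 Ω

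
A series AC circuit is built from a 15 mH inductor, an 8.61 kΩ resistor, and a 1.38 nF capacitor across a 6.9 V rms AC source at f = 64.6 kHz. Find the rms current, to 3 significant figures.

ω = 2πf = 405900 rad/s
X_L = ωL = 6090 Ω
X_C = 1/(ωC) = 1790 Ω
Net reactance X = X_L − X_C = 4300 Ω
Z = 8610 + j4300 Ω
|Z| = √(8610² + 4300²) = 9630 Ω
I = V/|Z| = 6.9/9630 = 717 μA

717 μA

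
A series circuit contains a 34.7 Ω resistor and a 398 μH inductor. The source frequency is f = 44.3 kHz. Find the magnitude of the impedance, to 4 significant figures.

116.1 Ω

ω = 2πf = 278300 rad/s
X_L = ωL = 110.8 Ω
Z = 34.70 + j110.8 Ω
|Z| = √(34.70² + 110.8²) = 116.1 Ω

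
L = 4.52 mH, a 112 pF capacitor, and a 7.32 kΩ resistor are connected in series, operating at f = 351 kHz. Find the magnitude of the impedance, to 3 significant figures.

ω = 2πf = 2.205e+06 rad/s
X_L = ωL = 9970 Ω
X_C = 1/(ωC) = 4050 Ω
Net reactance X = X_L − X_C = 5920 Ω
Z = 7320 + j5920 Ω
|Z| = √(7320² + 5920²) = 9410 Ω

9410 Ω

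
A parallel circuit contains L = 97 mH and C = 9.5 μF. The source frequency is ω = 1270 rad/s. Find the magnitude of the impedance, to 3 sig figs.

253 Ω

X_L = ωL = 123 Ω
X_C = 1/(ωC) = 82.9 Ω
Parallel: admittances add. Y = 1/(jωL) + jωC
Y = (0 + j0.00395) S
|Y| = 0.00395 S → |Z| = 1/|Y| = 253 Ω, ∠Z = −∠Y = -90.0°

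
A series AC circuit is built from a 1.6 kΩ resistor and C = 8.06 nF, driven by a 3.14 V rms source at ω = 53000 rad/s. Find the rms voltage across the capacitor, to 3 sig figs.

X_C = 1/(ωC) = 2340 Ω
Z = 1600 − j2340 Ω
|Z| = √(1600² + 2340²) = 2840 Ω
I = V/|Z| = 1.11 mA
V_C = I·|Z_C| = 0.00111 × 2340 = 2.59 V

2.59 V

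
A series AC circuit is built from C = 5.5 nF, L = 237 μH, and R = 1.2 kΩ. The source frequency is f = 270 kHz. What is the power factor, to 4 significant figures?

0.9711

ω = 2πf = 1.696e+06 rad/s
X_L = ωL = 402.1 Ω
X_C = 1/(ωC) = 107.2 Ω
Net reactance X = X_L − X_C = 294.9 Ω
Z = 1200 + j294.9 Ω
|Z| = √(1200² + 294.9²) = 1236 Ω
∠Z = arctan(294.9/1200) = 13.81°
cos φ = cos(13.81°) = 0.9711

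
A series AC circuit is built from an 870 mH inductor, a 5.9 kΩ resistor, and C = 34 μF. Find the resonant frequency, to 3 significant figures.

ω₀ = 1/√(LC) = 1/√(0.87 × 3.4e-05) = 183.9 rad/s
f₀ = ω₀/(2π) = 29.3 Hz

29.3 Hz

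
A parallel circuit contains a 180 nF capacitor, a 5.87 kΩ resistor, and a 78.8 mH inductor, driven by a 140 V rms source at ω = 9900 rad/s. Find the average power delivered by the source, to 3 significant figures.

3.34 W

X_L = ωL = 780 Ω
X_C = 1/(ωC) = 561 Ω
Parallel: admittances add. Y = 1/R + 1/(jωL) + jωC
Y = (0.000170 + j0.000500) S
|Y| = 0.000528 S → |Z| = 1/|Y| = 1890 Ω, ∠Z = −∠Y = -71.2°
I = V/|Z| = 74.0 mA
P = VI cos φ = 140 × 0.0740 × cos(-71.2°) = 3.34 W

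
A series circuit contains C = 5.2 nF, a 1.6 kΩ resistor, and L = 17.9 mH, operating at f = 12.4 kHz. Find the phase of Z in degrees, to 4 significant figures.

-33.86°

ω = 2πf = 77910 rad/s
X_L = ωL = 1395 Ω
X_C = 1/(ωC) = 2468 Ω
Net reactance X = X_L − X_C = -1074 Ω
Z = 1600 − j1074 Ω
|Z| = √(1600² + 1074²) = 1927 Ω
∠Z = arctan(-1074/1600) = -33.86°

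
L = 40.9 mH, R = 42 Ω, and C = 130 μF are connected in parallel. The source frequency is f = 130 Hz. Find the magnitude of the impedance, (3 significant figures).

ω = 2πf = 816.8 rad/s
X_L = ωL = 33.4 Ω
X_C = 1/(ωC) = 9.42 Ω
Parallel: admittances add. Y = 1/R + 1/(jωL) + jωC
Y = (0.0238 + j0.0763) S
|Y| = 0.0799 S → |Z| = 1/|Y| = 12.5 Ω, ∠Z = −∠Y = -72.7°

12.5 Ω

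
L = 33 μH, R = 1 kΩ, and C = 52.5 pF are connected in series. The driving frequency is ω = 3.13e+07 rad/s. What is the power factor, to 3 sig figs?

X_L = ωL = 1030 Ω
X_C = 1/(ωC) = 609 Ω
Net reactance X = X_L − X_C = 424 Ω
Z = 1000 + j424 Ω
|Z| = √(1000² + 424²) = 1090 Ω
∠Z = arctan(424/1000) = 23.0°
cos φ = cos(23.0°) = 0.921

0.921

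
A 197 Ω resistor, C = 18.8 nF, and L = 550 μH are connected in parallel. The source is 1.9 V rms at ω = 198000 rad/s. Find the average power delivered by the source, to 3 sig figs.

X_L = ωL = 109 Ω
X_C = 1/(ωC) = 269 Ω
Parallel: admittances add. Y = 1/R + 1/(jωL) + jωC
Y = (0.00508 − j0.00546) S
|Y| = 0.00746 S → |Z| = 1/|Y| = 134 Ω, ∠Z = −∠Y = 47.1°
I = V/|Z| = 14.2 mA
P = VI cos φ = 1.9 × 0.0142 × cos(47.1°) = 18.3 mW

18.3 mW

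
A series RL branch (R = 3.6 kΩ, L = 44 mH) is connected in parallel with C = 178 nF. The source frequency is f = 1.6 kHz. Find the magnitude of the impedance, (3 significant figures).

ω = 2πf = 10050 rad/s
X_L = ωL = 442 Ω
X_C = 1/(ωC) = 559 Ω
Branch 1 (R+jX_L): Z₁ = 3600 + j442 Ω, |Z₁| = 3630 Ω
Branch 2 (−jX_C): Z₂ = −j559 Ω
Parallel: Z = Z₁Z₂/(Z₁+Z₂), |Z| = 563 Ω, ∠Z = -81.1°

563 Ω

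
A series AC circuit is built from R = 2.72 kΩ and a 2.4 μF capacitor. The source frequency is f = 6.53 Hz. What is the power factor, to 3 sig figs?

0.259

ω = 2πf = 41.03 rad/s
X_C = 1/(ωC) = 10200 Ω
Z = 2720 − j10200 Ω
|Z| = √(2720² + 10200²) = 10500 Ω
∠Z = arctan(-10200/2720) = -75.0°
cos φ = cos(-75.0°) = 0.259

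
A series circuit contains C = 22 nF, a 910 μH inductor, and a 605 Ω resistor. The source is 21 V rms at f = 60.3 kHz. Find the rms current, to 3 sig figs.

32.5 mA

ω = 2πf = 378900 rad/s
X_L = ωL = 345 Ω
X_C = 1/(ωC) = 120 Ω
Net reactance X = X_L − X_C = 225 Ω
Z = 605 + j225 Ω
|Z| = √(605² + 225²) = 645 Ω
I = V/|Z| = 21/645 = 32.5 mA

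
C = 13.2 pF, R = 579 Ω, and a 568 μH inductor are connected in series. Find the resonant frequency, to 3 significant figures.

1.84 MHz

ω₀ = 1/√(LC) = 1/√(0.000568 × 1.32e-11) = 1.155e+07 rad/s
f₀ = ω₀/(2π) = 1.84 MHz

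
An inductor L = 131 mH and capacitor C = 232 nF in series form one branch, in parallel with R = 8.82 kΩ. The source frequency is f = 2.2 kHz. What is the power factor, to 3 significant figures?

0.168

ω = 2πf = 13820 rad/s
X_L = ωL = 1810 Ω
X_C = 1/(ωC) = 312 Ω
Branch 1: Z₁ = R = 8820 Ω
Branch 2 (series LC): Z₂ = j(X_L − X_C) = j1500 Ω
Parallel: Z = Z₁Z₂/(Z₁+Z₂), |Z| = 1480 Ω, ∠Z = 80.4°
cos φ = cos(80.4°) = 0.168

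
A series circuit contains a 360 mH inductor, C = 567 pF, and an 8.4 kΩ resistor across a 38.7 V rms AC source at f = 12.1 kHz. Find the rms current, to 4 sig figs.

4.126 mA

ω = 2πf = 76030 rad/s
X_L = ωL = 27370 Ω
X_C = 1/(ωC) = 23200 Ω
Net reactance X = X_L − X_C = 4171 Ω
Z = 8400 + j4171 Ω
|Z| = √(8400² + 4171²) = 9379 Ω
I = V/|Z| = 38.7/9379 = 4.126 mA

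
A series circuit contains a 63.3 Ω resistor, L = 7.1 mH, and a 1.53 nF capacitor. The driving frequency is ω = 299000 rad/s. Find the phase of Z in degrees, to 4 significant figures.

-44.88°

X_L = ωL = 2123 Ω
X_C = 1/(ωC) = 2186 Ω
Net reactance X = X_L − X_C = -63.04 Ω
Z = 63.30 − j63.04 Ω
|Z| = √(63.30² + 63.04²) = 89.33 Ω
∠Z = arctan(-63.04/63.30) = -44.88°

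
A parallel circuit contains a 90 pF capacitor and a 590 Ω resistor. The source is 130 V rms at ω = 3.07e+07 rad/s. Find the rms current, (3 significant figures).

X_C = 1/(ωC) = 362 Ω
Parallel: admittances add. Y = 1/R + jωC
Y = (0.00169 + j0.00276) S
|Y| = 0.00324 S → |Z| = 1/|Y| = 309 Ω, ∠Z = −∠Y = -58.5°
I = V/|Z| = 130/309 = 421 mA

421 mA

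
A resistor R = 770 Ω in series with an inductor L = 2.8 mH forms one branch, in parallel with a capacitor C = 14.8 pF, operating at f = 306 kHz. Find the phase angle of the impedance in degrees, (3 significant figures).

ω = 2πf = 1.923e+06 rad/s
X_L = ωL = 5380 Ω
X_C = 1/(ωC) = 35100 Ω
Branch 1 (R+jX_L): Z₁ = 770 + j5380 Ω, |Z₁| = 5440 Ω
Branch 2 (−jX_C): Z₂ = −j35100 Ω
Parallel: Z = Z₁Z₂/(Z₁+Z₂), |Z| = 6420 Ω, ∠Z = 80.4°

80.4°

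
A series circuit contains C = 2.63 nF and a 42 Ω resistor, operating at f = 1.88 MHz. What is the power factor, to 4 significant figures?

ω = 2πf = 1.181e+07 rad/s
X_C = 1/(ωC) = 32.19 Ω
Z = 42.00 − j32.19 Ω
|Z| = √(42.00² + 32.19²) = 52.92 Ω
∠Z = arctan(-32.19/42.00) = -37.47°
cos φ = cos(-37.47°) = 0.7937

0.7937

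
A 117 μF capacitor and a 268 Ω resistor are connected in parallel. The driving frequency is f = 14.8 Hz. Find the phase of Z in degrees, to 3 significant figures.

ω = 2πf = 92.99 rad/s
X_C = 1/(ωC) = 91.9 Ω
Parallel: admittances add. Y = 1/R + jωC
Y = (0.00373 + j0.0109) S
|Y| = 0.0115 S → |Z| = 1/|Y| = 86.9 Ω, ∠Z = −∠Y = -71.1°

-71.1°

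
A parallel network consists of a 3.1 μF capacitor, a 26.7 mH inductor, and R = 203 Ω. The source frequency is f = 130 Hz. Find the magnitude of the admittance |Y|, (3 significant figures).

ω = 2πf = 816.8 rad/s
X_L = ωL = 21.8 Ω
X_C = 1/(ωC) = 395 Ω
Parallel: admittances add. Y = 1/R + 1/(jωL) + jωC
Y = (0.00493 − j0.0433) S
|Y| = 0.0436 S → |Z| = 1/|Y| = 22.9 Ω, ∠Z = −∠Y = 83.5°

43.6 mS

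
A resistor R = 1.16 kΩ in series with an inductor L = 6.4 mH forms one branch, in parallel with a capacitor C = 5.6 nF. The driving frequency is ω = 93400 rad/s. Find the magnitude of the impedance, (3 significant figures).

1420 Ω

X_L = ωL = 598 Ω
X_C = 1/(ωC) = 1910 Ω
Branch 1 (R+jX_L): Z₁ = 1160 + j598 Ω, |Z₁| = 1300 Ω
Branch 2 (−jX_C): Z₂ = −j1910 Ω
Parallel: Z = Z₁Z₂/(Z₁+Z₂), |Z| = 1420 Ω, ∠Z = -14.2°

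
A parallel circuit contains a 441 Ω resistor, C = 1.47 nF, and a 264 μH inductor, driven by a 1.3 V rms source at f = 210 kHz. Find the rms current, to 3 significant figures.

ω = 2πf = 1.319e+06 rad/s
X_L = ωL = 348 Ω
X_C = 1/(ωC) = 516 Ω
Parallel: admittances add. Y = 1/R + 1/(jωL) + jωC
Y = (0.00227 − j0.000931) S
|Y| = 0.00245 S → |Z| = 1/|Y| = 408 Ω, ∠Z = −∠Y = 22.3°
I = V/|Z| = 1.3/408 = 3.19 mA

3.19 mA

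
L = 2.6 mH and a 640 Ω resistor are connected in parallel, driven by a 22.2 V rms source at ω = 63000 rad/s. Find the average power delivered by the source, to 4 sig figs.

770.1 mW

X_L = ωL = 163.8 Ω
Parallel: admittances add. Y = 1/R + 1/(jωL)
Y = (0.001563 − j0.006105) S
|Y| = 0.006302 S → |Z| = 1/|Y| = 158.7 Ω, ∠Z = −∠Y = 75.64°
I = V/|Z| = 139.9 mA
P = VI cos φ = 22.2 × 0.1399 × cos(75.64°) = 770.1 mW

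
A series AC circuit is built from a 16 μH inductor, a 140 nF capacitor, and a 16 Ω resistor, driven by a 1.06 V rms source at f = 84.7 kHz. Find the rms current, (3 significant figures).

ω = 2πf = 532200 rad/s
X_L = ωL = 8.51 Ω
X_C = 1/(ωC) = 13.4 Ω
Net reactance X = X_L − X_C = -4.91 Ω
Z = 16.0 − j4.91 Ω
|Z| = √(16.0² + 4.91²) = 16.7 Ω
I = V/|Z| = 1.06/16.7 = 63.3 mA

63.3 mA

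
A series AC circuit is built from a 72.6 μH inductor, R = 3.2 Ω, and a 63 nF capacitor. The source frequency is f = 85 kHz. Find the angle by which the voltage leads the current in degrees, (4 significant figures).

ω = 2πf = 534100 rad/s
X_L = ωL = 38.77 Ω
X_C = 1/(ωC) = 29.72 Ω
Net reactance X = X_L − X_C = 9.053 Ω
Z = 3.200 + j9.053 Ω
|Z| = √(3.200² + 9.053²) = 9.602 Ω
∠Z = arctan(9.053/3.200) = 70.53°

70.53°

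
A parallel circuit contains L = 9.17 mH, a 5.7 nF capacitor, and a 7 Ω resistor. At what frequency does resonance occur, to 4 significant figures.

ω₀ = 1/√(LC) = 1/√(0.00917 × 5.7e-09) = 138300 rad/s
f₀ = ω₀/(2π) = 22.01 kHz

22.01 kHz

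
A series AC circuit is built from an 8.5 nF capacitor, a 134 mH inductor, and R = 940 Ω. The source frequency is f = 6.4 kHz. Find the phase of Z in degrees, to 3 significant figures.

69.1°

ω = 2πf = 40210 rad/s
X_L = ωL = 5390 Ω
X_C = 1/(ωC) = 2930 Ω
Net reactance X = X_L − X_C = 2460 Ω
Z = 940 + j2460 Ω
|Z| = √(940² + 2460²) = 2640 Ω
∠Z = arctan(2460/940) = 69.1°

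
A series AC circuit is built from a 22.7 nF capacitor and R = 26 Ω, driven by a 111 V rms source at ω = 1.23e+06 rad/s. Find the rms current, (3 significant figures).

X_C = 1/(ωC) = 35.8 Ω
Z = 26.0 − j35.8 Ω
|Z| = √(26.0² + 35.8²) = 44.3 Ω
I = V/|Z| = 111/44.3 = 2.51 A

2.51 A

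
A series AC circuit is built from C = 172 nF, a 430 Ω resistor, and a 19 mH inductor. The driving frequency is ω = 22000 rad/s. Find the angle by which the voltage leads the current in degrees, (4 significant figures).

19.67°

X_L = ωL = 418.0 Ω
X_C = 1/(ωC) = 264.3 Ω
Net reactance X = X_L − X_C = 153.7 Ω
Z = 430.0 + j153.7 Ω
|Z| = √(430.0² + 153.7²) = 456.7 Ω
∠Z = arctan(153.7/430.0) = 19.67°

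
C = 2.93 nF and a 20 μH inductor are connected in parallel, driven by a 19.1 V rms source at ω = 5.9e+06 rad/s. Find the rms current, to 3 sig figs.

168 mA

X_L = ωL = 118 Ω
X_C = 1/(ωC) = 57.8 Ω
Parallel: admittances add. Y = 1/(jωL) + jωC
Y = (0 + j0.00881) S
|Y| = 0.00881 S → |Z| = 1/|Y| = 113 Ω, ∠Z = −∠Y = -90.0°
I = V/|Z| = 19.1/113 = 168 mA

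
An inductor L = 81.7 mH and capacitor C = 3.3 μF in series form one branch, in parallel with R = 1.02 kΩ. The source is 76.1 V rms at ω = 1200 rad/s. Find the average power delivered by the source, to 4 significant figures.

5.678 W

X_L = ωL = 98.04 Ω
X_C = 1/(ωC) = 252.5 Ω
Branch 1: Z₁ = R = 1020 Ω
Branch 2 (series LC): Z₂ = j(X_L − X_C) = −j154.5 Ω
Parallel: Z = Z₁Z₂/(Z₁+Z₂), |Z| = 152.7 Ω, ∠Z = -81.39°
I = V/|Z| = 498.2 mA
P = VI cos φ = 76.1 × 0.4982 × cos(-81.39°) = 5.678 W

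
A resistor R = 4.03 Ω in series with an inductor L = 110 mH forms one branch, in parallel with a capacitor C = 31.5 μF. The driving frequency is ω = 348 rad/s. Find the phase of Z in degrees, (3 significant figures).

79.6°

X_L = ωL = 38.3 Ω
X_C = 1/(ωC) = 91.2 Ω
Branch 1 (R+jX_L): Z₁ = 4.03 + j38.3 Ω, |Z₁| = 38.5 Ω
Branch 2 (−jX_C): Z₂ = −j91.2 Ω
Parallel: Z = Z₁Z₂/(Z₁+Z₂), |Z| = 66.1 Ω, ∠Z = 79.6°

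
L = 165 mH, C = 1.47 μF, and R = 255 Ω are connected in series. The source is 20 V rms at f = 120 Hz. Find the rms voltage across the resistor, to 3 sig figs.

6.23 V

ω = 2πf = 754.0 rad/s
X_L = ωL = 124 Ω
X_C = 1/(ωC) = 902 Ω
Net reactance X = X_L − X_C = -778 Ω
Z = 255 − j778 Ω
|Z| = √(255² + 778²) = 819 Ω
I = V/|Z| = 24.4 mA
V_R = I·|Z_R| = 0.0244 × 255 = 6.23 V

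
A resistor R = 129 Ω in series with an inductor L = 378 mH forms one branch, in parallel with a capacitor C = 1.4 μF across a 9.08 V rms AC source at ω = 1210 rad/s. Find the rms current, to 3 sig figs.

6.00 mA

X_L = ωL = 457 Ω
X_C = 1/(ωC) = 590 Ω
Branch 1 (R+jX_L): Z₁ = 129 + j457 Ω, |Z₁| = 475 Ω
Branch 2 (−jX_C): Z₂ = −j590 Ω
Parallel: Z = Z₁Z₂/(Z₁+Z₂), |Z| = 1510 Ω, ∠Z = 30.1°
I = V/|Z| = 9.08/1510 = 6.00 mA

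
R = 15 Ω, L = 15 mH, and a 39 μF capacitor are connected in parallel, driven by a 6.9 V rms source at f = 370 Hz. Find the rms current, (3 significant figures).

ω = 2πf = 2325 rad/s
X_L = ωL = 34.9 Ω
X_C = 1/(ωC) = 11.0 Ω
Parallel: admittances add. Y = 1/R + 1/(jωL) + jωC
Y = (0.0667 + j0.0620) S
|Y| = 0.0910 S → |Z| = 1/|Y| = 11.0 Ω, ∠Z = −∠Y = -42.9°
I = V/|Z| = 6.9/11.0 = 628 mA

628 mA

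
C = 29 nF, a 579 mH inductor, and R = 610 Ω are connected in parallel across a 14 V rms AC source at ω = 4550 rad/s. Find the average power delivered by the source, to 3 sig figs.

X_L = ωL = 2630 Ω
X_C = 1/(ωC) = 7580 Ω
Parallel: admittances add. Y = 1/R + 1/(jωL) + jωC
Y = (0.00164 − j0.000248) S
|Y| = 0.00166 S → |Z| = 1/|Y| = 603 Ω, ∠Z = −∠Y = 8.59°
I = V/|Z| = 23.2 mA
P = VI cos φ = 14 × 0.0232 × cos(8.59°) = 321 mW

321 mW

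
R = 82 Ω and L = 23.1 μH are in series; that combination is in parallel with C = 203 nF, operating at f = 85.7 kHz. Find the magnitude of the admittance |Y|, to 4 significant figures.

108.2 mS

ω = 2πf = 538500 rad/s
X_L = ωL = 12.44 Ω
X_C = 1/(ωC) = 9.148 Ω
Branch 1 (R+jX_L): Z₁ = 82.00 + j12.44 Ω, |Z₁| = 82.94 Ω
Branch 2 (−jX_C): Z₂ = −j9.148 Ω
Parallel: Z = Z₁Z₂/(Z₁+Z₂), |Z| = 9.246 Ω, ∠Z = -83.67°
|Y| = 1/|Z| = 108.2 mS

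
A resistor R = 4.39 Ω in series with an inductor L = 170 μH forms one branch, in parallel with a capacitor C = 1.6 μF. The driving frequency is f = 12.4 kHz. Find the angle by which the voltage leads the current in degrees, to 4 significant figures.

ω = 2πf = 77910 rad/s
X_L = ωL = 13.24 Ω
X_C = 1/(ωC) = 8.022 Ω
Branch 1 (R+jX_L): Z₁ = 4.390 + j13.24 Ω, |Z₁| = 13.95 Ω
Branch 2 (−jX_C): Z₂ = −j8.022 Ω
Parallel: Z = Z₁Z₂/(Z₁+Z₂), |Z| = 16.41 Ω, ∠Z = -68.29°

-68.29°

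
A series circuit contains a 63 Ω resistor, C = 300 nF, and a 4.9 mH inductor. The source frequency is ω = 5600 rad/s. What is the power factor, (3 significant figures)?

0.110

X_L = ωL = 27.4 Ω
X_C = 1/(ωC) = 595 Ω
Net reactance X = X_L − X_C = -568 Ω
Z = 63.0 − j568 Ω
|Z| = √(63.0² + 568²) = 571 Ω
∠Z = arctan(-568/63.0) = -83.7°
cos φ = cos(-83.7°) = 0.110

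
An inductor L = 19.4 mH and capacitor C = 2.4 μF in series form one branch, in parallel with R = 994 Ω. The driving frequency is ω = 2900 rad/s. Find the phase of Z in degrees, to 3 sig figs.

-85.0°

X_L = ωL = 56.3 Ω
X_C = 1/(ωC) = 144 Ω
Branch 1: Z₁ = R = 994 Ω
Branch 2 (series LC): Z₂ = j(X_L − X_C) = −j87.4 Ω
Parallel: Z = Z₁Z₂/(Z₁+Z₂), |Z| = 87.1 Ω, ∠Z = -85.0°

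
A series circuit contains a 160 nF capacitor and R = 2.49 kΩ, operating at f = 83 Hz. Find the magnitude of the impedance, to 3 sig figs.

12200 Ω

ω = 2πf = 521.5 rad/s
X_C = 1/(ωC) = 12000 Ω
Z = 2490 − j12000 Ω
|Z| = √(2490² + 12000²) = 12200 Ω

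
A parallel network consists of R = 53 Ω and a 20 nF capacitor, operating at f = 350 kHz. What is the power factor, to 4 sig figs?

0.3942

ω = 2πf = 2.199e+06 rad/s
X_C = 1/(ωC) = 22.74 Ω
Parallel: admittances add. Y = 1/R + jωC
Y = (0.01887 + j0.04398) S
|Y| = 0.04786 S → |Z| = 1/|Y| = 20.89 Ω, ∠Z = −∠Y = -66.78°
cos φ = cos(-66.78°) = 0.3942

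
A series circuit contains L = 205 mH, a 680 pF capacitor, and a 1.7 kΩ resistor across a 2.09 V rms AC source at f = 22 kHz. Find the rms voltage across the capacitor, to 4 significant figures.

ω = 2πf = 138200 rad/s
X_L = ωL = 28340 Ω
X_C = 1/(ωC) = 10640 Ω
Net reactance X = X_L − X_C = 17700 Ω
Z = 1700 + j17700 Ω
|Z| = √(1700² + 17700²) = 17780 Ω
I = V/|Z| = 117.5 μA
V_C = I·|Z_C| = 0.0001175 × 10640 = 1.251 V

1.251 V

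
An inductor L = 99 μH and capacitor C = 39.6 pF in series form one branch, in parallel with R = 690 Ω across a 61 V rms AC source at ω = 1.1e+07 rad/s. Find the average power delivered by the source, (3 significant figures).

X_L = ωL = 1090 Ω
X_C = 1/(ωC) = 2300 Ω
Branch 1: Z₁ = R = 690 Ω
Branch 2 (series LC): Z₂ = j(X_L − X_C) = −j1210 Ω
Parallel: Z = Z₁Z₂/(Z₁+Z₂), |Z| = 599 Ω, ∠Z = -29.8°
I = V/|Z| = 102 mA
P = VI cos φ = 61 × 0.102 × cos(-29.8°) = 5.39 W

5.39 W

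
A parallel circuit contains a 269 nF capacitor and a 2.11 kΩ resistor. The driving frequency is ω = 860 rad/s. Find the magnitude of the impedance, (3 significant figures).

X_C = 1/(ωC) = 4320 Ω
Parallel: admittances add. Y = 1/R + jωC
Y = (0.000474 + j0.000231) S
|Y| = 0.000527 S → |Z| = 1/|Y| = 1900 Ω, ∠Z = −∠Y = -26.0°

1900 Ω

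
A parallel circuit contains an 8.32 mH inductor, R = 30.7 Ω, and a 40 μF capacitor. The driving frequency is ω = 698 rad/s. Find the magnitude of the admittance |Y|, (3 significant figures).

X_L = ωL = 5.81 Ω
X_C = 1/(ωC) = 35.8 Ω
Parallel: admittances add. Y = 1/R + 1/(jωL) + jωC
Y = (0.0326 − j0.144) S
|Y| = 0.148 S → |Z| = 1/|Y| = 6.76 Ω, ∠Z = −∠Y = 77.3°

148 mS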